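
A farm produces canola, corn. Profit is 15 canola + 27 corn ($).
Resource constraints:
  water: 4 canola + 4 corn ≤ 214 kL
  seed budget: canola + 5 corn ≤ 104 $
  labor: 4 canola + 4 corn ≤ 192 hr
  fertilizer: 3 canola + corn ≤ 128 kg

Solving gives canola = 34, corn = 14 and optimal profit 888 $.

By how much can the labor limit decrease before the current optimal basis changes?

108.8

Binding constraints: seed budget, labor. The basis is B = [[1,5],[4,4]] with det -16.
Per unit decrease in labor, x* moves by d = (-0.3125, 0.0625).
The basis stays optimal until canola reaches 0; allowable decrease = 108.8 hr.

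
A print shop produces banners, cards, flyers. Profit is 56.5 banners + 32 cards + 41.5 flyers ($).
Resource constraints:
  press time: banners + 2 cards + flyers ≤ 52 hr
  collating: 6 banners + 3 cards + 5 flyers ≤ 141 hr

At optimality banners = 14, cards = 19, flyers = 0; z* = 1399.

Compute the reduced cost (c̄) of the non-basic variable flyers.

-6

At the optimum: press time uses 52 of 52 (binding); collating uses 141 of 141 (binding).
Dual feasibility on the basic columns requires 1·y_press time + 6·y_collating = 56.5, 2·y_press time + 3·y_collating = 32.
Solving: y_press time = 2.5, y_collating = 9.
Reduced cost of flyers: c₃ − yᵀa₃ = 41.5 − (2.5·1 + 9·5) = 41.5 − 47.5 = -6.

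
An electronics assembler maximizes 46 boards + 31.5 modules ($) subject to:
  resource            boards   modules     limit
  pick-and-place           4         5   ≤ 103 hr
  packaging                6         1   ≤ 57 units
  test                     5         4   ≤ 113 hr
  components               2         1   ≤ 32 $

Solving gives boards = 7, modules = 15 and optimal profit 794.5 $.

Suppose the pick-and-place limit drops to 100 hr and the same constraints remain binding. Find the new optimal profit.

Binding: pick-and-place and packaging. Non-binding: test (18 unused), components (3 unused).
By complementary slackness, y = 0 for the non-binding constraints.
From A_Bᵀ y = c: 4·y_pick-and-place + 6·y_packaging = 46; 5·y_pick-and-place + 1·y_packaging = 31.5.
→ y_pick-and-place = 5.5 and y_packaging = 4.
Δz = y_pick-and-place·Δb = 5.5 × (-3) = -16.5, so new z* = 794.5 − 16.5 = 778.

778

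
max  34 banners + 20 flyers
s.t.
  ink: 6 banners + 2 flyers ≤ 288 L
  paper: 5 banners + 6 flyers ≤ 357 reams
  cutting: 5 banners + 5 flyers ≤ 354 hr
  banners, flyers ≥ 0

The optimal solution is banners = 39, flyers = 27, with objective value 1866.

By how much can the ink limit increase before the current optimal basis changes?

Binding constraints: ink, paper. The basis is B = [[6,2],[5,6]] with det 26.
Per unit increase in ink, x* moves by d = (0.2308, -0.1923).
The basis stays optimal until cutting becomes binding; allowable increase = 124.8 L.

124.8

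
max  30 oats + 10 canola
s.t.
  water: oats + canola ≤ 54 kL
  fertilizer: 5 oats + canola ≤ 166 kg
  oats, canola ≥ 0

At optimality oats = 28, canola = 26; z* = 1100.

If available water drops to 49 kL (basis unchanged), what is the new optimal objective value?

1075

Both water and fertilizer are binding at x*.
The binding rows give the dual system: 1·y_water + 5·y_fertilizer = 30 and 1·y_water + 1·y_fertilizer = 10.
This yields shadow prices y_water = 5, y_fertilizer = 5.
Δz = y_water·Δb = 5 × (-5) = -25, so new z* = 1100 − 25 = 1075.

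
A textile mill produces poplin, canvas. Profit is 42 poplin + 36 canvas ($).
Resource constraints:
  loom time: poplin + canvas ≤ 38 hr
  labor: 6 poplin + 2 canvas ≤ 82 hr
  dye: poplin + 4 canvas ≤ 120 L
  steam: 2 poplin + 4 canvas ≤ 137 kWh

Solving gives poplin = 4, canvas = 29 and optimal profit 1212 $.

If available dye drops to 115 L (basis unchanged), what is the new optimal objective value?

1182

Binding: labor and dye. Non-binding: loom time (5 unused), steam (13 unused).
By complementary slackness, y = 0 for the non-binding constraints.
Dual feasibility on the basic columns requires 6·y_labor + 1·y_dye = 42, 2·y_labor + 4·y_dye = 36.
This yields shadow prices y_labor = 6, y_dye = 6.
Δz = y_dye·Δb = 6 × (-5) = -30, so new z* = 1212 − 30 = 1182.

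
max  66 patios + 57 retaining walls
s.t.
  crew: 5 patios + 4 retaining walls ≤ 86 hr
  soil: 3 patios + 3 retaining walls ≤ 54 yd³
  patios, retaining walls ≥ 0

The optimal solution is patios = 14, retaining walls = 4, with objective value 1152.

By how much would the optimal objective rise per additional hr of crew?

Both crew and soil are binding at x*.
From A_Bᵀ y = c: 5·y_crew + 3·y_soil = 66; 4·y_crew + 3·y_soil = 57.
Solving: y_crew = 9, y_soil = 7.
Shadow price of crew = 9.

9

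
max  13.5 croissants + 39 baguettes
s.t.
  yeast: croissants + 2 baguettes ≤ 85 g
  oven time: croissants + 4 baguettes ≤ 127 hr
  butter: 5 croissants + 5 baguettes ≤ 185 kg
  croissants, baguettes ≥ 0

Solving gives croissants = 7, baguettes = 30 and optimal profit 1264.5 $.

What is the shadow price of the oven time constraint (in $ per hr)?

8.5

Binding: oven time and butter. Non-binding: yeast (18 unused).
Slack constraints have shadow price 0 (complementary slackness).
Dual feasibility on the basic columns requires 1·y_oven time + 5·y_butter = 13.5, 4·y_oven time + 5·y_butter = 39.
Solving: y_oven time = 8.5, y_butter = 1.
Shadow price of oven time = 8.5.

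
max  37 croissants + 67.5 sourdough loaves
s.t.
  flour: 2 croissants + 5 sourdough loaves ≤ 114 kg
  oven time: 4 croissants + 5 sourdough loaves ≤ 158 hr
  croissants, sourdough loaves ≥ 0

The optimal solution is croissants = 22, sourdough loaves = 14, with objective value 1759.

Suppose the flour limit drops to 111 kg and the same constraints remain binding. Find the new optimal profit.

1733.5

At the optimum: flour uses 114 of 114 (binding); oven time uses 158 of 158 (binding).
Dual feasibility on the basic columns requires 2·y_flour + 4·y_oven time = 37, 5·y_flour + 5·y_oven time = 67.5.
This yields shadow prices y_flour = 8.5, y_oven time = 5.
Δz = y_flour·Δb = 8.5 × (-3) = -25.5, so new z* = 1759 − 25.5 = 1733.5.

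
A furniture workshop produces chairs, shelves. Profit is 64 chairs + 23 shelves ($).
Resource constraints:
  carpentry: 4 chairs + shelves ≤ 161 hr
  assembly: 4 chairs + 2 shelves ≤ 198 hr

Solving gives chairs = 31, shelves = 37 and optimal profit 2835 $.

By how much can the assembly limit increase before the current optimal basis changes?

Binding constraints: carpentry, assembly. The basis is B = [[4,1],[4,2]] with det 4.
Per unit increase in assembly, x* moves by d = (-0.25, 1).
The basis stays optimal until chairs reaches 0; allowable increase = 124 hr.

124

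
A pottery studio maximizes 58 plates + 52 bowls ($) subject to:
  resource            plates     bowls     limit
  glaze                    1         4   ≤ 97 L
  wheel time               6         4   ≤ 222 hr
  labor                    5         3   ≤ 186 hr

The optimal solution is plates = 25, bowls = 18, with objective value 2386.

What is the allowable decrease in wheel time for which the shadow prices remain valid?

125

Binding constraints: glaze, wheel time. The basis is B = [[1,4],[6,4]] with det -20.
Per unit decrease in wheel time, x* moves by d = (-0.2, 0.05).
The basis stays optimal until plates reaches 0; allowable decrease = 125 hr.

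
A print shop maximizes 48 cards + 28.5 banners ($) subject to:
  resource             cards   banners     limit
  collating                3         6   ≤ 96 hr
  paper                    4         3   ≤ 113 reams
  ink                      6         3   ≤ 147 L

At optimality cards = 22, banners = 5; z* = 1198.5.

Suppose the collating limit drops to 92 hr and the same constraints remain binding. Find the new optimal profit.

1194.5

At the optimum: collating uses 96 of 96 (binding); paper uses 103 of 113 (slack = 10); ink uses 147 of 147 (binding).
Slack constraints have shadow price 0 (complementary slackness).
The binding rows give the dual system: 3·y_collating + 6·y_ink = 48 and 6·y_collating + 3·y_ink = 28.5.
Solving: y_collating = 1, y_ink = 7.5.
Δz = y_collating·Δb = 1 × (-4) = -4, so new z* = 1198.5 − 4 = 1194.5.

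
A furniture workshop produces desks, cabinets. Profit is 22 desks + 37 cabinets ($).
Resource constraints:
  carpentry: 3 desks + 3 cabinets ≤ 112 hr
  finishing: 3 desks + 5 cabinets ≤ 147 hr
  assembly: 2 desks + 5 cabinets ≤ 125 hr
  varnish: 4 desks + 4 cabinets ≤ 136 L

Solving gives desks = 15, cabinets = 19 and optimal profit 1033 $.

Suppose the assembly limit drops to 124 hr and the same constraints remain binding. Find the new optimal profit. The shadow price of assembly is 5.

Δb = -1, so new z* = 1033 + (5)·(-1) = 1033 − 5 = 1028.

1028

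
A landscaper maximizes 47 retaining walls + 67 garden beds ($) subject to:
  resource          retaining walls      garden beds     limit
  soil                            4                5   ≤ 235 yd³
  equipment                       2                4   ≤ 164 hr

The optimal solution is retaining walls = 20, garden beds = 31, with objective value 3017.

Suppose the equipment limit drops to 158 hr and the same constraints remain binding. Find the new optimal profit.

2984

At the optimum: soil uses 235 of 235 (binding); equipment uses 164 of 164 (binding).
From A_Bᵀ y = c: 4·y_soil + 2·y_equipment = 47; 5·y_soil + 4·y_equipment = 67.
Solving: y_soil = 9, y_equipment = 5.5.
Δz = y_equipment·Δb = 5.5 × (-6) = -33, so new z* = 3017 − 33 = 2984.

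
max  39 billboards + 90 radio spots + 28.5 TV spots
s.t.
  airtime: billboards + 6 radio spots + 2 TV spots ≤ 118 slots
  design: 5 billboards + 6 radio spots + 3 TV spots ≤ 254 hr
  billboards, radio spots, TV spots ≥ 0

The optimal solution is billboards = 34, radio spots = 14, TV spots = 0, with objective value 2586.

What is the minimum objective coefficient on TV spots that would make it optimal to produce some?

Both airtime and design are binding at x*.
From A_Bᵀ y = c: 1·y_airtime + 5·y_design = 39; 6·y_airtime + 6·y_design = 90.
→ y_airtime = 9 and y_design = 6.
TV spots enters the basis when its profit ≥ yᵀa₃ = 9·2 + 6·3 = 36.

36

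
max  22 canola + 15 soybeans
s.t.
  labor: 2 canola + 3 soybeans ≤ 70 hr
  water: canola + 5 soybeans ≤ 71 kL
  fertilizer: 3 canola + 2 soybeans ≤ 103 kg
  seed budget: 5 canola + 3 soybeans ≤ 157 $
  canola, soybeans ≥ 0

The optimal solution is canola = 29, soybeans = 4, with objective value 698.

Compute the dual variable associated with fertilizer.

0

At the optimum: labor uses 70 of 70 (binding); water uses 49 of 71 (slack = 22); fertilizer uses 95 of 103 (slack = 8); seed budget uses 157 of 157 (binding).
By complementary slackness, y = 0 for the non-binding constraints.
The binding rows give the dual system: 2·y_labor + 5·y_seed budget = 22 and 3·y_labor + 3·y_seed budget = 15.
→ y_labor = 1 and y_seed budget = 4.
Shadow price of fertilizer = 0.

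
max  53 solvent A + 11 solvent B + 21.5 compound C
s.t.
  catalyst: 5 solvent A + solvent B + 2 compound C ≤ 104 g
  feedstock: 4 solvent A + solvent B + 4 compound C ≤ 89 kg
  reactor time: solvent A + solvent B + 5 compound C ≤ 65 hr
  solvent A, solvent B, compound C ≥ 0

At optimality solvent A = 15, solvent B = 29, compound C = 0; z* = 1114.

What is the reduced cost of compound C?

At the optimum: catalyst uses 104 of 104 (binding); feedstock uses 89 of 89 (binding); reactor time uses 44 of 65 (slack = 21).
Slack constraints have shadow price 0 (complementary slackness).
From A_Bᵀ y = c: 5·y_catalyst + 4·y_feedstock = 53; 1·y_catalyst + 1·y_feedstock = 11.
Solving: y_catalyst = 9, y_feedstock = 2.
Reduced cost of compound C: c₃ − yᵀa₃ = 21.5 − (9·2 + 2·4) = 21.5 − 26 = -4.5.

-4.5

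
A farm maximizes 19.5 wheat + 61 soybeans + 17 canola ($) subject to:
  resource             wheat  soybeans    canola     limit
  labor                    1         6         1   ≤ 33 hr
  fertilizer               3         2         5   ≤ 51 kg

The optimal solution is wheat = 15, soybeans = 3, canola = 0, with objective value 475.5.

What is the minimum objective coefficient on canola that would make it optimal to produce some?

Both labor and fertilizer are binding at x*.
From A_Bᵀ y = c: 1·y_labor + 3·y_fertilizer = 19.5; 6·y_labor + 2·y_fertilizer = 61.
This yields shadow prices y_labor = 9, y_fertilizer = 3.5.
canola enters the basis when its profit ≥ yᵀa₃ = 9·1 + 3.5·5 = 26.5.

26.5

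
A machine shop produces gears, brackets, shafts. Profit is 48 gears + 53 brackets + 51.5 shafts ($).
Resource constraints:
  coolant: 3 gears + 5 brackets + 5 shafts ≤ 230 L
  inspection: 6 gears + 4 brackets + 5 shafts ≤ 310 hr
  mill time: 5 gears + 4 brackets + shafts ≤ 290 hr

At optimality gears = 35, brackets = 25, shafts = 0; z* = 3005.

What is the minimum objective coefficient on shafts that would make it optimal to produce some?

57.5

Binding: coolant and inspection. Non-binding: mill time (15 unused).
Since mill time is not tight, its dual is 0.
From A_Bᵀ y = c: 3·y_coolant + 6·y_inspection = 48; 5·y_coolant + 4·y_inspection = 53.
→ y_coolant = 7 and y_inspection = 4.5.
shafts enters the basis when its profit ≥ yᵀa₃ = 7·5 + 4.5·5 = 57.5.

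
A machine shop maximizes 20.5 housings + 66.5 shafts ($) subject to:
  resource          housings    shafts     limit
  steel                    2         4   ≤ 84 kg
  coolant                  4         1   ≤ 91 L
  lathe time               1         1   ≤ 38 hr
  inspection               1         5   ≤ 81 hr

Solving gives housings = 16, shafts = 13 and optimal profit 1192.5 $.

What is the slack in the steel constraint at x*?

0

steel used = 2·16 + 4·13 = 84; slack = 84 − 84 = 0.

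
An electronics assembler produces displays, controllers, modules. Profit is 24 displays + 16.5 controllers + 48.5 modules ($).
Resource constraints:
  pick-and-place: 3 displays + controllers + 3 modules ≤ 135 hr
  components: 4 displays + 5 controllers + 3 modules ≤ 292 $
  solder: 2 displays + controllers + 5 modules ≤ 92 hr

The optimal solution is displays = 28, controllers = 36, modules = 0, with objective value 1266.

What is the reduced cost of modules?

Check each constraint at x*: pick-and-place 120/135 (slack 15); components 292/292 (tight); solder 92/92 (tight).
Slack constraints have shadow price 0 (complementary slackness).
Dual feasibility on the basic columns requires 4·y_components + 2·y_solder = 24, 5·y_components + 1·y_solder = 16.5.
This yields shadow prices y_components = 1.5, y_solder = 9.
Reduced cost of modules: c₃ − yᵀa₃ = 48.5 − (1.5·3 + 9·5) = 48.5 − 49.5 = -1.

-1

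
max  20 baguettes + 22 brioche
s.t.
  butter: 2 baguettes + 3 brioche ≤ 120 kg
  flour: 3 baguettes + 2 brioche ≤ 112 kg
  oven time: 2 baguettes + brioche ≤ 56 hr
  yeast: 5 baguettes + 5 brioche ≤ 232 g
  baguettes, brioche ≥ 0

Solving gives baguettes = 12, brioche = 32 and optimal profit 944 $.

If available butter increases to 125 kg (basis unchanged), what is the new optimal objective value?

Check each constraint at x*: butter 120/120 (tight); flour 100/112 (slack 12); oven time 56/56 (tight); yeast 220/232 (slack 12).
Since flour, yeast are not tight, their duals are 0.
From A_Bᵀ y = c: 2·y_butter + 2·y_oven time = 20; 3·y_butter + 1·y_oven time = 22.
→ y_butter = 6 and y_oven time = 4.
Δz = y_butter·Δb = 6 × (5) = 30, so new z* = 944 + 30 = 974.

974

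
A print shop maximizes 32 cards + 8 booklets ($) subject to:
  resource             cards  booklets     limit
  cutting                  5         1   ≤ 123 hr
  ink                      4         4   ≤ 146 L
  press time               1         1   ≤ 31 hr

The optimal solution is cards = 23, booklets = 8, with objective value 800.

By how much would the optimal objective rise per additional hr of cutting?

Check each constraint at x*: cutting 123/123 (tight); ink 124/146 (slack 22); press time 31/31 (tight).
By complementary slackness, y = 0 for the non-binding constraint.
Dual feasibility on the basic columns requires 5·y_cutting + 1·y_press time = 32, 1·y_cutting + 1·y_press time = 8.
Solving: y_cutting = 6, y_press time = 2.
Shadow price of cutting = 6.

6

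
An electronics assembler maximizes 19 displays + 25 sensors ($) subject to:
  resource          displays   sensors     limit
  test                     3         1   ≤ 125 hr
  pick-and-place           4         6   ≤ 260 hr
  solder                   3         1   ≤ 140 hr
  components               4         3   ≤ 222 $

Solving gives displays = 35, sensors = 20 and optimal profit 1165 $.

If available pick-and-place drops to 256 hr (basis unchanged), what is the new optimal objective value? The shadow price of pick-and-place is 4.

Δb = -4, so new z* = 1165 + (4)·(-4) = 1165 − 16 = 1149.

1149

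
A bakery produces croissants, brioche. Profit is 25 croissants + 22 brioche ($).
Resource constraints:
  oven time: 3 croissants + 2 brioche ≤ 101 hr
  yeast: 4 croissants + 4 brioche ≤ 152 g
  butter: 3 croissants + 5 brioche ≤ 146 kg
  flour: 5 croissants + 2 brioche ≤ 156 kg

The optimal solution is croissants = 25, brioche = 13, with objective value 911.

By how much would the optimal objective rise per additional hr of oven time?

Binding: oven time and yeast. Non-binding: butter (6 unused), flour (5 unused).
Since butter, flour are not tight, their duals are 0.
From A_Bᵀ y = c: 3·y_oven time + 4·y_yeast = 25; 2·y_oven time + 4·y_yeast = 22.
→ y_oven time = 3 and y_yeast = 4.
Shadow price of oven time = 3.

3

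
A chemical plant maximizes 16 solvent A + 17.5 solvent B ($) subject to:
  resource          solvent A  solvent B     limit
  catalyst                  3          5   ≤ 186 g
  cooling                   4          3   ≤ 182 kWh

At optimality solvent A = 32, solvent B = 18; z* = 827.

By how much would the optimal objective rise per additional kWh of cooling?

2.5

At the optimum: catalyst uses 186 of 186 (binding); cooling uses 182 of 182 (binding).
From A_Bᵀ y = c: 3·y_catalyst + 4·y_cooling = 16; 5·y_catalyst + 3·y_cooling = 17.5.
→ y_catalyst = 2 and y_cooling = 2.5.
Shadow price of cooling = 2.5.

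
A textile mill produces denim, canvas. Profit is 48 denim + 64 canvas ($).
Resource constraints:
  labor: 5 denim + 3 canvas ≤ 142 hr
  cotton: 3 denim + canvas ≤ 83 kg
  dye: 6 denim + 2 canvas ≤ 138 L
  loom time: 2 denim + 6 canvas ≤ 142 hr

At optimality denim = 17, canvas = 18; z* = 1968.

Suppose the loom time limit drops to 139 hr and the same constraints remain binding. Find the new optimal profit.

Binding: dye and loom time. Non-binding: labor (3 unused), cotton (14 unused).
Since labor, cotton are not tight, their duals are 0.
Dual feasibility on the basic columns requires 6·y_dye + 2·y_loom time = 48, 2·y_dye + 6·y_loom time = 64.
→ y_dye = 5 and y_loom time = 9.
Δz = y_loom time·Δb = 9 × (-3) = -27, so new z* = 1968 − 27 = 1941.

1941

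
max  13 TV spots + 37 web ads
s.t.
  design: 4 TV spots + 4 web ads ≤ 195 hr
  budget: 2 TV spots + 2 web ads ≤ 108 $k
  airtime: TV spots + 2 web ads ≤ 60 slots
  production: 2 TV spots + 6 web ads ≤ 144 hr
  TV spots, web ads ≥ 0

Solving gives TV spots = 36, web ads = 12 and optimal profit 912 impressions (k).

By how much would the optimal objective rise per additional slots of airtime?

Binding: airtime and production. Non-binding: design (3 unused), budget (12 unused).
By complementary slackness, y = 0 for the non-binding constraints.
Dual feasibility on the basic columns requires 1·y_airtime + 2·y_production = 13, 2·y_airtime + 6·y_production = 37.
Solving: y_airtime = 2, y_production = 5.5.
Shadow price of airtime = 2.

2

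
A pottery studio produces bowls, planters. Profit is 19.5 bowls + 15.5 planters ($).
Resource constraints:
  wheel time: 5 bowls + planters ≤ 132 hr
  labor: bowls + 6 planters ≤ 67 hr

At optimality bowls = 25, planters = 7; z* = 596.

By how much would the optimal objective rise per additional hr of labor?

2

Both wheel time and labor are binding at x*.
The binding rows give the dual system: 5·y_wheel time + 1·y_labor = 19.5 and 1·y_wheel time + 6·y_labor = 15.5.
Solving: y_wheel time = 3.5, y_labor = 2.
Shadow price of labor = 2.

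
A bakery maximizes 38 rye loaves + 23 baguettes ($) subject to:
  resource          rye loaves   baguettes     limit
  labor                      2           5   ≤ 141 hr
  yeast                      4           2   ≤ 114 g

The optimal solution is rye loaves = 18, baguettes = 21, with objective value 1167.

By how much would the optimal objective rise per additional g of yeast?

Both labor and yeast are binding at x*.
The binding rows give the dual system: 2·y_labor + 4·y_yeast = 38 and 5·y_labor + 2·y_yeast = 23.
→ y_labor = 1 and y_yeast = 9.
Shadow price of yeast = 9.

9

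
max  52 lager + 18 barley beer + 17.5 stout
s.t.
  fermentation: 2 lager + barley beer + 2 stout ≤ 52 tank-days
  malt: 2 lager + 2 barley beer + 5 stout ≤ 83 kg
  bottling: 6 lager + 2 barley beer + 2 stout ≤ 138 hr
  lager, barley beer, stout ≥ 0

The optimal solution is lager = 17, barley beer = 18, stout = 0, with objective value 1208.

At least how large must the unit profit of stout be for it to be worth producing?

At the optimum: fermentation uses 52 of 52 (binding); malt uses 70 of 83 (slack = 13); bottling uses 138 of 138 (binding).
Slack constraints have shadow price 0 (complementary slackness).
The binding rows give the dual system: 2·y_fermentation + 6·y_bottling = 52 and 1·y_fermentation + 2·y_bottling = 18.
This yields shadow prices y_fermentation = 2, y_bottling = 8.
stout enters the basis when its profit ≥ yᵀa₃ = 2·2 + 8·2 = 20.

20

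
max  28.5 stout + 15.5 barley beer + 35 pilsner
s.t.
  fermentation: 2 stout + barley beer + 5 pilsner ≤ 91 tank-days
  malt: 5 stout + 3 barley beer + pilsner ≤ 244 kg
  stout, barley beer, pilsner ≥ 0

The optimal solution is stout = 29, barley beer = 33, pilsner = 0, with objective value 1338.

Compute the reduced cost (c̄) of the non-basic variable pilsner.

At the optimum: fermentation uses 91 of 91 (binding); malt uses 244 of 244 (binding).
From A_Bᵀ y = c: 2·y_fermentation + 5·y_malt = 28.5; 1·y_fermentation + 3·y_malt = 15.5.
Solving: y_fermentation = 8, y_malt = 2.5.
Reduced cost of pilsner: c₃ − yᵀa₃ = 35 − (8·5 + 2.5·1) = 35 − 42.5 = -7.5.

-7.5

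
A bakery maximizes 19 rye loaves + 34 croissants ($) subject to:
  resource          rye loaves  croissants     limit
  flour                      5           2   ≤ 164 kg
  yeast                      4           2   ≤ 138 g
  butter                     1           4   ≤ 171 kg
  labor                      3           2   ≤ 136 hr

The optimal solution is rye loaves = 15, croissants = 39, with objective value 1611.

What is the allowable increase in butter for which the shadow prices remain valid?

91

Binding constraints: yeast, butter. The basis is B = [[4,2],[1,4]] with det 14.
Per unit increase in butter, x* moves by d = (-0.1429, 0.2857).
The basis stays optimal until labor becomes binding; allowable increase = 91 kg.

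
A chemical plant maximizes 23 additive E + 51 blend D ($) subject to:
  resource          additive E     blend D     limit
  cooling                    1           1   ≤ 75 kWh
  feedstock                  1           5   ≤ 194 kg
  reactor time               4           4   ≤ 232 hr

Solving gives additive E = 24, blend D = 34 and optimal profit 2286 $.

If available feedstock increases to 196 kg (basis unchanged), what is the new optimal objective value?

Check each constraint at x*: cooling 58/75 (slack 17); feedstock 194/194 (tight); reactor time 232/232 (tight).
By complementary slackness, y = 0 for the non-binding constraint.
Dual feasibility on the basic columns requires 1·y_feedstock + 4·y_reactor time = 23, 5·y_feedstock + 4·y_reactor time = 51.
Solving: y_feedstock = 7, y_reactor time = 4.
Δz = y_feedstock·Δb = 7 × (2) = 14, so new z* = 2286 + 14 = 2300.

2300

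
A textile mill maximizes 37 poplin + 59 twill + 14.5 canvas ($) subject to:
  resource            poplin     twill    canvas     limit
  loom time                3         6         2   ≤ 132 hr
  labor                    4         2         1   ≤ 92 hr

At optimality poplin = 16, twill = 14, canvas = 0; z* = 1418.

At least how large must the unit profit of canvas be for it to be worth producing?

At the optimum: loom time uses 132 of 132 (binding); labor uses 92 of 92 (binding).
From A_Bᵀ y = c: 3·y_loom time + 4·y_labor = 37; 6·y_loom time + 2·y_labor = 59.
This yields shadow prices y_loom time = 9, y_labor = 2.5.
canvas enters the basis when its profit ≥ yᵀa₃ = 9·2 + 2.5·1 = 20.5.

20.5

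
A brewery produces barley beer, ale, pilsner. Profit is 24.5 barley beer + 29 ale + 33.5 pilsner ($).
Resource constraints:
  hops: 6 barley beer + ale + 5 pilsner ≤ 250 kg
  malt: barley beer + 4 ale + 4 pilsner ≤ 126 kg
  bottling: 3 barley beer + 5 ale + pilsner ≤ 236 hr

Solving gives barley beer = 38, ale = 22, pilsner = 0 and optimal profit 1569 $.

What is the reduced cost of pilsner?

Check each constraint at x*: hops 250/250 (tight); malt 126/126 (tight); bottling 224/236 (slack 12).
Since bottling is not tight, its dual is 0.
The binding rows give the dual system: 6·y_hops + 1·y_malt = 24.5 and 1·y_hops + 4·y_malt = 29.
Solving: y_hops = 3, y_malt = 6.5.
Reduced cost of pilsner: c₃ − yᵀa₃ = 33.5 − (3·5 + 6.5·4) = 33.5 − 41 = -7.5.

-7.5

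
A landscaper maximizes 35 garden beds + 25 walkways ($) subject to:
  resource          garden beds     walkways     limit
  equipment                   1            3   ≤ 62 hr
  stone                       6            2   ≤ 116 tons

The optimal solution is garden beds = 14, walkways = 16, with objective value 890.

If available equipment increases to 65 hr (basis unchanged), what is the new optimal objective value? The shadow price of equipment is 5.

Δb = 3, so new z* = 890 + (5)·(3) = 890 + 15 = 905.

905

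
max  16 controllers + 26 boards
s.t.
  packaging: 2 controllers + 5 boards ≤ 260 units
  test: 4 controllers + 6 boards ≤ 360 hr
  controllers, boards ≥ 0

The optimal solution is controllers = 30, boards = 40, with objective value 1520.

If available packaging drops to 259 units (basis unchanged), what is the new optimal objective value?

At the optimum: packaging uses 260 of 260 (binding); test uses 360 of 360 (binding).
The binding rows give the dual system: 2·y_packaging + 4·y_test = 16 and 5·y_packaging + 6·y_test = 26.
→ y_packaging = 1 and y_test = 3.5.
Δz = y_packaging·Δb = 1 × (-1) = -1, so new z* = 1520 − 1 = 1519.

1519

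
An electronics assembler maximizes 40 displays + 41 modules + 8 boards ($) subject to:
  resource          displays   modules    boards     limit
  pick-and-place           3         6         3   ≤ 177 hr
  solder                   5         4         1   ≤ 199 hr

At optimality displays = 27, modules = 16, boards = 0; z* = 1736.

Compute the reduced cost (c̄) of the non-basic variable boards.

-6

Both pick-and-place and solder are binding at x*.
From A_Bᵀ y = c: 3·y_pick-and-place + 5·y_solder = 40; 6·y_pick-and-place + 4·y_solder = 41.
This yields shadow prices y_pick-and-place = 2.5, y_solder = 6.5.
Reduced cost of boards: c₃ − yᵀa₃ = 8 − (2.5·3 + 6.5·1) = 8 − 14 = -6.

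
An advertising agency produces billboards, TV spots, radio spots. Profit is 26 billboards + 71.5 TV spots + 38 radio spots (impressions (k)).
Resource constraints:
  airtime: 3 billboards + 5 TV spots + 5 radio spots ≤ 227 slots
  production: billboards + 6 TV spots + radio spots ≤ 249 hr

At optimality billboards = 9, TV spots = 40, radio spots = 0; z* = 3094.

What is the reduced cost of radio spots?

At the optimum: airtime uses 227 of 227 (binding); production uses 249 of 249 (binding).
Dual feasibility on the basic columns requires 3·y_airtime + 1·y_production = 26, 5·y_airtime + 6·y_production = 71.5.
This yields shadow prices y_airtime = 6.5, y_production = 6.5.
Reduced cost of radio spots: c₃ − yᵀa₃ = 38 − (6.5·5 + 6.5·1) = 38 − 39 = -1.

-1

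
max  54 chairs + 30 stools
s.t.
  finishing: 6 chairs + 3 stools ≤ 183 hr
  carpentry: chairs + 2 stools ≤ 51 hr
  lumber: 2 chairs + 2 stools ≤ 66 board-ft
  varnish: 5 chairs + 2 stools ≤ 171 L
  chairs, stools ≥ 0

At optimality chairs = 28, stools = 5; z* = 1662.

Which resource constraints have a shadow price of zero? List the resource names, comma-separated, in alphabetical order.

carpentry, varnish

finishing: 183/183 (binding)
carpentry: 38/51 (slack 13)
lumber: 66/66 (binding)
varnish: 150/171 (slack 21)
By complementary slackness, a constraint with positive slack has shadow price 0 → carpentry, varnish.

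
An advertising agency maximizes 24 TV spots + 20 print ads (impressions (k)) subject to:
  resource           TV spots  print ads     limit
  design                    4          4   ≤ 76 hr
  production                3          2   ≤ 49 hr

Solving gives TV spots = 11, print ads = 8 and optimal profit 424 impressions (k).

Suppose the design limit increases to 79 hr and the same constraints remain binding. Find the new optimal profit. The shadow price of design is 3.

Δb = 3, so new z* = 424 + (3)·(3) = 424 + 9 = 433.

433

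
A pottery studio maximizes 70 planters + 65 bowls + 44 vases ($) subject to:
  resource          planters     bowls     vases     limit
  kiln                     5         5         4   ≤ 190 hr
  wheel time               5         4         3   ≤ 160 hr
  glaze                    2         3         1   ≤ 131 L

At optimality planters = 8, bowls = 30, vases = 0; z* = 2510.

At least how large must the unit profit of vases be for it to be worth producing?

At the optimum: kiln uses 190 of 190 (binding); wheel time uses 160 of 160 (binding); glaze uses 106 of 131 (slack = 25).
Since glaze is not tight, its dual is 0.
From A_Bᵀ y = c: 5·y_kiln + 5·y_wheel time = 70; 5·y_kiln + 4·y_wheel time = 65.
Solving: y_kiln = 9, y_wheel time = 5.
vases enters the basis when its profit ≥ yᵀa₃ = 9·4 + 5·3 = 51.

51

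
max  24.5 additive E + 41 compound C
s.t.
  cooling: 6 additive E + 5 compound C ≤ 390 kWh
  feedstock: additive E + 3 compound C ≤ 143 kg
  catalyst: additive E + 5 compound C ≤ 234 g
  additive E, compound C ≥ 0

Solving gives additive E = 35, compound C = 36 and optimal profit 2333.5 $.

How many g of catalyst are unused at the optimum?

19

catalyst used = 1·35 + 5·36 = 215; slack = 234 − 215 = 19.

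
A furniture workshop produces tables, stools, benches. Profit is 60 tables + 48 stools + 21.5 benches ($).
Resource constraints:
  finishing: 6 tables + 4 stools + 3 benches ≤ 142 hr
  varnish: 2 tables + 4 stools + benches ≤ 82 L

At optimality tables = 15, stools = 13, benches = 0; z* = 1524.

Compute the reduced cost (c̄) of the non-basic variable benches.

-8.5

Both finishing and varnish are binding at x*.
Dual feasibility on the basic columns requires 6·y_finishing + 2·y_varnish = 60, 4·y_finishing + 4·y_varnish = 48.
This yields shadow prices y_finishing = 9, y_varnish = 3.
Reduced cost of benches: c₃ − yᵀa₃ = 21.5 − (9·3 + 3·1) = 21.5 − 30 = -8.5.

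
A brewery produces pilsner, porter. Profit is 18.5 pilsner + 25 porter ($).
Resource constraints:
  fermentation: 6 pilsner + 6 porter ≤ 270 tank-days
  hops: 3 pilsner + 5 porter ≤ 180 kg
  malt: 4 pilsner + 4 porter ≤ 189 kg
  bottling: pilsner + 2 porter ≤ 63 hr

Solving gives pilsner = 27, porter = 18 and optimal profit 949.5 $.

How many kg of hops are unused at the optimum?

9

hops used = 3·27 + 5·18 = 171; slack = 180 − 171 = 9.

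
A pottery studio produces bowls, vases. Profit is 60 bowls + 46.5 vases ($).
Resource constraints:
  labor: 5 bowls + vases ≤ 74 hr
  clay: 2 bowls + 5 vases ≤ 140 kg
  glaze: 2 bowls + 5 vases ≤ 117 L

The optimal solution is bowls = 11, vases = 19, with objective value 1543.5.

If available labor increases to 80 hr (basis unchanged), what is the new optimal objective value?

Check each constraint at x*: labor 74/74 (tight); clay 117/140 (slack 23); glaze 117/117 (tight).
Since clay is not tight, its dual is 0.
From A_Bᵀ y = c: 5·y_labor + 2·y_glaze = 60; 1·y_labor + 5·y_glaze = 46.5.
Solving: y_labor = 9, y_glaze = 7.5.
Δz = y_labor·Δb = 9 × (6) = 54, so new z* = 1543.5 + 54 = 1597.5.

1597.5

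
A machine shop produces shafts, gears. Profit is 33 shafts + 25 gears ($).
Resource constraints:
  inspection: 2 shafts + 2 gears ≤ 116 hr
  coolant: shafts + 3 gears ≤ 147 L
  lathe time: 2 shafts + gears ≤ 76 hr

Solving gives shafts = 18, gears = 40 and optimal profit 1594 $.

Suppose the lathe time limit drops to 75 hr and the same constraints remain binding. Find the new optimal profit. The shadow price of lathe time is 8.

1586

Δb = -1, so new z* = 1594 + (8)·(-1) = 1594 − 8 = 1586.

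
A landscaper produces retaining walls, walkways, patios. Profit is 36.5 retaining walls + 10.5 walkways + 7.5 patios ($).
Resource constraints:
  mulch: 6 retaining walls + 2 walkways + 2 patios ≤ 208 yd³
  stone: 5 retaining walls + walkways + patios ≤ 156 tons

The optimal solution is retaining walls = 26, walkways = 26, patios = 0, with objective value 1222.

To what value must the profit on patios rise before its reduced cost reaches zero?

Both mulch and stone are binding at x*.
The binding rows give the dual system: 6·y_mulch + 5·y_stone = 36.5 and 2·y_mulch + 1·y_stone = 10.5.
Solving: y_mulch = 4, y_stone = 2.5.
patios enters the basis when its profit ≥ yᵀa₃ = 4·2 + 2.5·1 = 10.5.

10.5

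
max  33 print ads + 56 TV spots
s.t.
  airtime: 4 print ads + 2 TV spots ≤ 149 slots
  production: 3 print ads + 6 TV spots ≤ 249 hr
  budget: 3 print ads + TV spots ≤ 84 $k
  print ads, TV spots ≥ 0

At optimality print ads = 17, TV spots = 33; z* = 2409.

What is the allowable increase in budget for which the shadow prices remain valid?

12.5

Binding constraints: production, budget. The basis is B = [[3,6],[3,1]] with det -15.
Per unit increase in budget, x* moves by d = (0.4, -0.2).
The basis stays optimal until airtime becomes binding; allowable increase = 12.5 $k.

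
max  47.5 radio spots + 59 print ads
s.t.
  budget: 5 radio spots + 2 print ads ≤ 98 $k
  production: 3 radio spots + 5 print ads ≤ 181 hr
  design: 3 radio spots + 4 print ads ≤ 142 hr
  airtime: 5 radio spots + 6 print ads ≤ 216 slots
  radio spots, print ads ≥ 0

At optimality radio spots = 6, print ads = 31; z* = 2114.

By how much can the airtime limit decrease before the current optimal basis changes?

3

Binding constraints: design, airtime. The basis is B = [[3,4],[5,6]] with det -2.
Per unit decrease in airtime, x* moves by d = (-2, 1.5).
The basis stays optimal until radio spots reaches 0; allowable decrease = 3 slots.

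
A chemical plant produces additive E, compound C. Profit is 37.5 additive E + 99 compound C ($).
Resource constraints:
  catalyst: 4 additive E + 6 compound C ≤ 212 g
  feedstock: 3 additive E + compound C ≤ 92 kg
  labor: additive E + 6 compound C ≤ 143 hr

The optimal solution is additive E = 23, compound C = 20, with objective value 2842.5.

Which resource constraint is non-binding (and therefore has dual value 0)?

feedstock

catalyst: 212/212 (binding)
feedstock: 89/92 (slack 3)
labor: 143/143 (binding)
By complementary slackness, a constraint with positive slack has shadow price 0 → feedstock.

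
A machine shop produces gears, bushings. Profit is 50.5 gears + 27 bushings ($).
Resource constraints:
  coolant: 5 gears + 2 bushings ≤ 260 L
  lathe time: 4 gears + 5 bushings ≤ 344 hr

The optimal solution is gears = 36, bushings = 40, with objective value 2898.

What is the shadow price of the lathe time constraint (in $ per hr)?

At the optimum: coolant uses 260 of 260 (binding); lathe time uses 344 of 344 (binding).
From A_Bᵀ y = c: 5·y_coolant + 4·y_lathe time = 50.5; 2·y_coolant + 5·y_lathe time = 27.
This yields shadow prices y_coolant = 8.5, y_lathe time = 2.
Shadow price of lathe time = 2.

2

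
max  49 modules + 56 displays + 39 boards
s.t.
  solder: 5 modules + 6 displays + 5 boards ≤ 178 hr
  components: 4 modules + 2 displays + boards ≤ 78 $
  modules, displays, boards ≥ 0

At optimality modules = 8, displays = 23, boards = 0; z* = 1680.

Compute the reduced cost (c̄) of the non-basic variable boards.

-7

Check each constraint at x*: solder 178/178 (tight); components 78/78 (tight).
The binding rows give the dual system: 5·y_solder + 4·y_components = 49 and 6·y_solder + 2·y_components = 56.
→ y_solder = 9 and y_components = 1.
Reduced cost of boards: c₃ − yᵀa₃ = 39 − (9·5 + 1·1) = 39 − 46 = -7.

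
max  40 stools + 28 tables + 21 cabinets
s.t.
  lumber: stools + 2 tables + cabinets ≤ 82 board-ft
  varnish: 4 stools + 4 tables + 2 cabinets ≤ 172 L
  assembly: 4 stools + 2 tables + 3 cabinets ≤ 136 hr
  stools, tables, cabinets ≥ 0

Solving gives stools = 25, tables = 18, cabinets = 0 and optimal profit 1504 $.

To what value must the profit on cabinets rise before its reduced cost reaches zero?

Check each constraint at x*: lumber 61/82 (slack 21); varnish 172/172 (tight); assembly 136/136 (tight).
By complementary slackness, y = 0 for the non-binding constraint.
From A_Bᵀ y = c: 4·y_varnish + 4·y_assembly = 40; 4·y_varnish + 2·y_assembly = 28.
Solving: y_varnish = 4, y_assembly = 6.
cabinets enters the basis when its profit ≥ yᵀa₃ = 4·2 + 6·3 = 26.

26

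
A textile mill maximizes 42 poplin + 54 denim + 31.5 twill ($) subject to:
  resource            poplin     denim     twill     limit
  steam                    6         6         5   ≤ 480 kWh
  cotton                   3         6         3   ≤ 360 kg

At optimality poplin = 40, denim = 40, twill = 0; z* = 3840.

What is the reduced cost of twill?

At the optimum: steam uses 480 of 480 (binding); cotton uses 360 of 360 (binding).
From A_Bᵀ y = c: 6·y_steam + 3·y_cotton = 42; 6·y_steam + 6·y_cotton = 54.
→ y_steam = 5 and y_cotton = 4.
Reduced cost of twill: c₃ − yᵀa₃ = 31.5 − (5·5 + 4·3) = 31.5 − 37 = -5.5.

-5.5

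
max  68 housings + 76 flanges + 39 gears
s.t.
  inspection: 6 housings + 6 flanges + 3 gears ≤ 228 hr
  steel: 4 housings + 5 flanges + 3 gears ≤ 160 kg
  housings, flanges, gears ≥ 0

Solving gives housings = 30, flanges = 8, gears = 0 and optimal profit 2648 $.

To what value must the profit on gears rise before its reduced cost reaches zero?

At the optimum: inspection uses 228 of 228 (binding); steel uses 160 of 160 (binding).
Dual feasibility on the basic columns requires 6·y_inspection + 4·y_steel = 68, 6·y_inspection + 5·y_steel = 76.
Solving: y_inspection = 6, y_steel = 8.
gears enters the basis when its profit ≥ yᵀa₃ = 6·3 + 8·3 = 42.

42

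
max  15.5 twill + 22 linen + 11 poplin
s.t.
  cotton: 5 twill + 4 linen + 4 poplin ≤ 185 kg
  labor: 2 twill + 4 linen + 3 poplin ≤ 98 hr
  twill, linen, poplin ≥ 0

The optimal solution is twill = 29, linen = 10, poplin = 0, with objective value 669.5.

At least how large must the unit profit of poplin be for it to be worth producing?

Check each constraint at x*: cotton 185/185 (tight); labor 98/98 (tight).
From A_Bᵀ y = c: 5·y_cotton + 2·y_labor = 15.5; 4·y_cotton + 4·y_labor = 22.
This yields shadow prices y_cotton = 1.5, y_labor = 4.
poplin enters the basis when its profit ≥ yᵀa₃ = 1.5·4 + 4·3 = 18.

18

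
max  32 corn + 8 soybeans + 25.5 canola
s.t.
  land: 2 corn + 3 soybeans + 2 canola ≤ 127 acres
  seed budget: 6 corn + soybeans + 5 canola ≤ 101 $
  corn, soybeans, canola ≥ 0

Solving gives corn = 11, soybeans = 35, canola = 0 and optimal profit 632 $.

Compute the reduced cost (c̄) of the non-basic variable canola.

At the optimum: land uses 127 of 127 (binding); seed budget uses 101 of 101 (binding).
Dual feasibility on the basic columns requires 2·y_land + 6·y_seed budget = 32, 3·y_land + 1·y_seed budget = 8.
This yields shadow prices y_land = 1, y_seed budget = 5.
Reduced cost of canola: c₃ − yᵀa₃ = 25.5 − (1·2 + 5·5) = 25.5 − 27 = -1.5.

-1.5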